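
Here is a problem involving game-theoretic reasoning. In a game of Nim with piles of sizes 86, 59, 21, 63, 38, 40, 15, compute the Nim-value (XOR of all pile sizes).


We need the XOR (exclusive or) of all pile sizes.
After XOR-ing pile 1 (size 86): 0 XOR 86 = 86
After XOR-ing pile 2 (size 59): 86 XOR 59 = 109
After XOR-ing pile 3 (size 21): 109 XOR 21 = 120
After XOR-ing pile 4 (size 63): 120 XOR 63 = 71
After XOR-ing pile 5 (size 38): 71 XOR 38 = 97
After XOR-ing pile 6 (size 40): 97 XOR 40 = 73
After XOR-ing pile 7 (size 15): 73 XOR 15 = 70
The Nim-value of this position is 70.

70


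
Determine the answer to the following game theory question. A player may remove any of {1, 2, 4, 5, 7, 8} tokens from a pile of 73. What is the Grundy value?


The subtraction set is S = {1, 2, 4, 5, 7, 8}.
G(k) = mex{ G(k - s) : s in S, s <= k }. We compute iteratively: G(0) = 0.
G(1) = mex({0}) = 1
G(2) = mex({0, 1}) = 2
G(3) = mex({1, 2}) = 0
G(4) = mex({0, 2}) = 1
G(5) = mex({0, 1}) = 2
G(6) = mex({1, 2}) = 0
G(7) = mex({0, 2}) = 1
G(8) = mex({0, 1}) = 2
G(9) = mex({1, 2}) = 0
G(10) = mex({0, 2}) = 1
Observe that G(3)..G(10) = 0, 1, 2, 0, 1, 2, 0, 1 repeats G(0)..G(7) = 0, 1, 2, 0, 1, 2, 0, 1.
For k >= max(S) = 8, G(k) is determined by the previous 8 values G(k-8)..G(k-1); a window of 8 consecutive values has recurred shifted by 3, so by induction G(k + 3) = G(k) for all k >= 0: the sequence is periodic from the start with period 3.
One period: G(0..2) = 0, 1, 2.
73 mod 3 = 1, so G(73) = G(1) = 1.

1


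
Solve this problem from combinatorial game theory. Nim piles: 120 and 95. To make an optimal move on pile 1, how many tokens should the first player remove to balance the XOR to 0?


Piles: 120 and 95
Current XOR: 120 XOR 95 = 39 (non-zero, so this is an N-position).
To make the XOR zero, we need to find a move that balances the piles.
For pile 1 (size 120): target = 120 XOR 39 = 95
We reduce pile 1 from 120 to 95.
Tokens removed: 120 - 95 = 25
Verification: 95 XOR 95 = 0

25


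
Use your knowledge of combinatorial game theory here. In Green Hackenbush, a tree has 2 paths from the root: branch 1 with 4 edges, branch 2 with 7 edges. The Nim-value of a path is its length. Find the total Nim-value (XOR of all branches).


The tree has 2 branches from the ground vertex.
In Green Hackenbush, the Nim-value of a simple path of length k is k.
Branch 1: length 4, Nim-value = 4
Branch 2: length 7, Nim-value = 7
Total Nim-value = XOR of all branch values:
0 XOR 4 = 4
4 XOR 7 = 3
Nim-value of the tree = 3

3


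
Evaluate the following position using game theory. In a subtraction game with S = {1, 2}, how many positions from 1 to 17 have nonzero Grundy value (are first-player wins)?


Subtraction set S = {1, 2}, so G(n) = n mod 3.
G(n) = 0 when n is a multiple of 3.
Multiples of 3 in [1, 17]: 5
N-positions (nonzero Grundy) = 17 - 5 = 12

12


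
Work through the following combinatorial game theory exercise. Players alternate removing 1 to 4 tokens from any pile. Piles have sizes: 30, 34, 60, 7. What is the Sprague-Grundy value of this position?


Subtraction set: {1, 2, 3, 4}
For this subtraction set, G(n) = n mod 5 (period = max + 1 = 5).
Pile 1 (size 30): G(30) = 30 mod 5 = 0
Pile 2 (size 34): G(34) = 34 mod 5 = 4
Pile 3 (size 60): G(60) = 60 mod 5 = 0
Pile 4 (size 7): G(7) = 7 mod 5 = 2
Total Grundy value = XOR of all: 0 XOR 4 XOR 0 XOR 2 = 6

6


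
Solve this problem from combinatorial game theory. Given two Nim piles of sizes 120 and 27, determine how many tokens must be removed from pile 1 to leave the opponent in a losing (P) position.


Piles: 120 and 27
Current XOR: 120 XOR 27 = 99 (non-zero, so this is an N-position).
To make the XOR zero, we need to find a move that balances the piles.
For pile 1 (size 120): target = 120 XOR 99 = 27
We reduce pile 1 from 120 to 27.
Tokens removed: 120 - 27 = 93
Verification: 27 XOR 27 = 0

93


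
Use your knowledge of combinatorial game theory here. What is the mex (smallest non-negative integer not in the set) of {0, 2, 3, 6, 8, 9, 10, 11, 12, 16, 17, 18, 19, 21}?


Set = {0, 2, 3, 6, 8, 9, 10, 11, 12, 16, 17, 18, 19, 21}
0 is in the set.
1 is NOT in the set. This is the mex.
mex = 1

1


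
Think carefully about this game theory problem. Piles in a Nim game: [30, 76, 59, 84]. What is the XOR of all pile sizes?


We need the XOR (exclusive or) of all pile sizes.
After XOR-ing pile 1 (size 30): 0 XOR 30 = 30
After XOR-ing pile 2 (size 76): 30 XOR 76 = 82
After XOR-ing pile 3 (size 59): 82 XOR 59 = 105
After XOR-ing pile 4 (size 84): 105 XOR 84 = 61
The Nim-value of this position is 61.

61


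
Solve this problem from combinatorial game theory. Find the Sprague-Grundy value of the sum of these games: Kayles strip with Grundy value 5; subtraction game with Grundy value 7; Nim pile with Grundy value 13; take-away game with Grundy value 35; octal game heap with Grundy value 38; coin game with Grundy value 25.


By the Sprague-Grundy theorem, the Grundy value of a sum of games is the XOR of individual Grundy values.
Kayles strip: Grundy value = 5. Running XOR: 0 XOR 5 = 5
subtraction game: Grundy value = 7. Running XOR: 5 XOR 7 = 2
Nim pile: Grundy value = 13. Running XOR: 2 XOR 13 = 15
take-away game: Grundy value = 35. Running XOR: 15 XOR 35 = 44
octal game heap: Grundy value = 38. Running XOR: 44 XOR 38 = 10
coin game: Grundy value = 25. Running XOR: 10 XOR 25 = 19
The combined Grundy value is 19.

19


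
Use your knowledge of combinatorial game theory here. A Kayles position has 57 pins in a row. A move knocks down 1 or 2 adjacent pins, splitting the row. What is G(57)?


Kayles: a move removes 1 or 2 adjacent pins from a contiguous row.
Removing pins from a row of k leaves two independent rows (a, b) with a + b = k - 1 (one pin) or a + b = k - 2 (two pins); an end removal gives a = 0.
By Sprague-Grundy, G(k) = mex{ G(a) XOR G(b) } over all these splits. G(0) = 0.
G(1): splits (0,0):0^0=0 -> mex({0}) = 1
G(2): splits (0,1):0^1=1 (0,0):0^0=0 -> mex({0, 1}) = 2
G(3): splits (0,2):0^2=2 (1,1):1^1=0 (0,1):0^1=1 -> mex({0, 1, 2}) = 3
G(4): splits (0,3):0^3=3 (1,2):1^2=3 (0,2):0^2=2 (1,1):1^1=0 -> mex({0, 2, 3}) = 1
G(5): splits (0,4):0^1=1 (1,3):1^3=2 (2,2):2^2=0 (0,3):0^3=3 (1,2):1^2=3 -> mex({0, 1, 2, 3}) = 4
G(6) = mex({0, 1, 2, 4}) = 3
G(7) = mex({0, 1, 3, 4, 5}) = 2
G(8) = mex({0, 2, 3, 5, 6}) = 1
G(9) = mex({0, 1, 2, 3, 6, 7}) = 4
G(10) = mex({0, 1, 3, 4, 5, 7}) = 2
G(11) = mex({0, 1, 2, 3, 4, 5}) = 6
G(12) = mex({0, 1, 2, 3, 5, 6, 7}) = 4
G(13) = mex({0, 2, 3, 4, 6, 7}) = 1
G(14) = mex({0, 1, 4, 5, 6, 7}) = 2
G(15) = mex({0, 1, 2, 3, 4, 5, 6}) = 7
G(16) = mex({0, 2, 3, 5, 6, 7}) = 1
G(17) = mex({0, 1, 2, 3, 5, 6, 7}) = 4
G(18) = mex({0, 1, 2, 4, 5, 6}) = 3
G(19) = mex({0, 1, 3, 4, 5, 7}) = 2
G(20) = mex({0, 2, 3, 4, 5, 6, 7}) = 1
G(21) = mex({0, 1, 2, 3, 5, 6, 7}) = 4
G(22) = mex({0, 1, 2, 3, 4, 5, 7}) = 6
G(23) = mex({0, 1, 2, 3, 4, 5, 6}) = 7
G(24) = mex({0, 1, 2, 3, 5, 6, 7}) = 4
G(25) = mex({0, 2, 3, 4, 6, 7}) = 1
G(26) = mex({0, 1, 3, 4, 5, 6, 7}) = 2
G(27) = mex({0, 1, 2, 3, 4, 5, 6, 7}) = 8
G(28) = mex({0, 1, 2, 3, 4, 6, 7, 8}) = 5
G(29) = mex({0, 1, 2, 3, 5, 6, 7, 8, 9}) = 4
G(30) = mex({0, 1, 2, 3, 4, 5, 6, 9, 10}) = 7
G(31) = mex({0, 1, 3, 4, 5, 7, 10, 11}) = 2
G(32) = mex({0, 2, 3, 4, 5, 6, 7, 9, 11}) = 1
G(33) = mex({0, 1, 2, 3, 4, 5, 6, 7, 9, 12}) = 8
G(34) = mex({0, 1, 2, 3, 4, 5, 7, 8, 11, 12}) = 6
G(35) = mex({0, 1, 2, 3, 4, 5, 6, 8, 9, 10, 11}) = 7
G(36) = mex({0, 1, 2, 3, 5, 6, 7, 9, 10}) = 4
G(37) = mex({0, 2, 3, 4, 6, 7, 9, 10, 11, 12}) = 1
G(38) = mex({0, 1, 3, 4, 5, 6, 7, 9, 10, 11, 12}) = 2
G(39) = mex({0, 1, 2, 4, 5, 6, 7, 9, 10, 12, 14}) = 3
G(40) = mex({0, 2, 3, 4, 6, 7, 11, 12, 14}) = 1
G(41) = mex({0, 1, 2, 3, 5, 6, 7, 9, 10, 11, 12}) = 4
G(42) = mex({0, 1, 2, 3, 4, 5, 6, 9, 10}) = 7
G(43) = mex({0, 1, 3, 4, 5, 7, 9, 10, 12, 15}) = 2
G(44) = mex({0, 2, 3, 4, 5, 6, 7, 9, 10, 12, 15}) = 1
G(45) = mex({0, 1, 2, 3, 4, 5, 6, 7, 9, 10, 12, 14}) = 8
G(46) = mex({0, 1, 3, 4, 5, 7, 8, 11, 12, 14}) = 2
G(47) = mex({0, 1, 2, 3, 4, 5, 6, 8, 9, 10, 11, 12}) = 7
G(48) = mex({0, 1, 2, 3, 5, 6, 7, 9, 10}) = 4
G(49) = mex({0, 2, 3, 4, 6, 7, 9, 10, 11, 12, 15}) = 1
G(50) = mex({0, 1, 4, 5, 6, 7, 9, 11, 12, 14, 15}) = 2
G(51) = mex({0, 1, 2, 3, 4, 5, 6, 7, 9, 12, 14, 15}) = 8
G(52) = mex({0, 2, 3, 4, 5, 6, 7, 8, 11, 12, 15}) = 1
G(53) = mex({0, 1, 2, 3, 5, 6, 7, 8, 9, 10, 11, 12}) = 4
G(54) = mex({0, 1, 2, 3, 4, 5, 6, 9, 10}) = 7
G(55) = mex({0, 1, 3, 4, 5, 7, 9, 10, 11, 12}) = 2
G(56) = mex({0, 2, 3, 4, 5, 6, 7, 9, 10, 11, 12, 13, 14}) = 1
G(57) = mex({0, 1, 2, 3, 5, 6, 7, 9, 10, 12, 13, 14, 15}) = 4
Therefore G(57) = 4.

4


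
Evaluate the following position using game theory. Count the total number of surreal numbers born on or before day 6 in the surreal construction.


Day 0: {|} = 0 is born. Count = 1.
Day n: the number of surreal numbers born by day n is 2^(n+1) - 1.
By day 0: 2^1 - 1 = 1
By day 1: 2^2 - 1 = 3
By day 2: 2^3 - 1 = 7
By day 3: 2^4 - 1 = 15
By day 4: 2^5 - 1 = 31
By day 5: 2^6 - 1 = 63
By day 6: 2^7 - 1 = 127
By day 6: 127 surreal numbers.

127


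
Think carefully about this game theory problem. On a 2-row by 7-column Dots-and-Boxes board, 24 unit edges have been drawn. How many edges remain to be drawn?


Grid: 2 x 7 boxes, i.e. 3 rows and 8 columns of dots.
Horizontal edges: (rows + 1) * cols = 3 * 7 = 21
Vertical edges: rows * (cols + 1) = 2 * 8 = 16
Total edges: 21 + 16 = 37
Edges drawn: 24
Remaining: 37 - 24 = 13

13


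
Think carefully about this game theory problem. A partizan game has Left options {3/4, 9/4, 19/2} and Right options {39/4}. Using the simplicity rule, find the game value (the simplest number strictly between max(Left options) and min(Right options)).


Left options: {3/4, 9/4, 19/2}, max = 19/2
Right options: {39/4}, min = 39/4
All options are numbers and max(Left) < min(Right), so by the simplicity theorem the value is the simplest (earliest-born) number strictly between 19/2 and 39/4.
No integer lies strictly between 19/2 and 39/4, so the value is the dyadic rational m/2^k in the interval with the smallest k (then m odd); search k = 1, 2, ...:
Denominator 2: no odd multiple of 1/2 lies strictly between 19/2 and 39/4.
Denominator 4: no odd multiple of 1/4 lies strictly between 19/2 and 39/4.
Denominator 8: 77/8 lies strictly between 19/2 and 39/4 -- found.
The simplest number in the interval is 77/8.
Game value = 77/8

77/8


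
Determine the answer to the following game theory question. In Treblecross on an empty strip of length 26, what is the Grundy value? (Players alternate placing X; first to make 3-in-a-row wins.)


Treblecross: place X on empty cells; 3-in-a-row wins.
Playing within two cells of an existing X lets the opponent win at once, so sensible play treats the cells i-2..i+2 around each X as dead. The player left with no safe cell loses, so this is a normal-play take-away game on strips of safe cells.
Placing X at cell i (0-indexed) of a strip of k safe cells leaves independent strips of sizes max(0, i-2) and max(0, k-i-3). Hence G(k) = mex{ G(max(0,i-2)) XOR G(max(0,k-i-3)) : 0 <= i < k }, with G(0) = 0.
G(1): splits (0,0):0^0=0 -> mex({0}) = 1
G(2): splits (0,0):0^0=0 -> mex({0}) = 1
G(3): splits (0,0):0^0=0 -> mex({0}) = 1
G(4): splits (0,1):0^1=1 (0,0):0^0=0 -> mex({0, 1}) = 2
G(5): splits (0,2):0^1=1 (0,1):0^1=1 (0,0):0^0=0 -> mex({0, 1}) = 2
G(6) = mex({1}) = 0
G(7) = mex({0, 1, 2}) = 3
G(8) = mex({0, 1, 2}) = 3
G(9) = mex({0, 2}) = 1
G(10) = mex({0, 2, 3}) = 1
G(11) = mex({0, 3}) = 1
G(12) = mex({1, 3}) = 0
G(13) = mex({0, 1, 2, 3}) = 4
G(14) = mex({0, 1, 2}) = 3
G(15) = mex({0, 1, 2}) = 3
G(16) = mex({0, 1, 2, 4}) = 3
G(17) = mex({0, 1, 3, 4}) = 2
G(18) = mex({0, 1, 3, 4}) = 2
G(19) = mex({0, 1, 3, 5}) = 2
G(20) = mex({0, 1, 2, 3, 5}) = 4
G(21) = mex({0, 1, 2, 3, 5}) = 4
G(22) = mex({1, 2, 6}) = 0
G(23) = mex({0, 1, 2, 3, 4, 6}) = 5
G(24) = mex({0, 1, 2, 3, 4}) = 5
G(25) = mex({0, 1, 3, 4, 7}) = 2
G(26) = mex({0, 1, 3, 4, 5, 7}) = 2
Therefore G(26) = 2.

2


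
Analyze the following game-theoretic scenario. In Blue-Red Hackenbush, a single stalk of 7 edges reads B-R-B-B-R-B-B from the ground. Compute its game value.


Edges (from ground): B-R-B-B-R-B-B
By Berlekamp's sign-expansion rule, a Blue-Red Hackenbush stalk has the value of the surreal number whose sign sequence is the edge sequence with B -> + and R -> -.
Sign sequence: +-++-++
Trace the sign expansion in the surreal number tree, starting from 0:
Edge 1: B (sign +) -> bounds (0, +inf), value = 1
Edge 2: R (sign -) -> bounds (0, 1), value = 1/2
Edge 3: B (sign +) -> bounds (1/2, 1), value = 3/4
Edge 4: B (sign +) -> bounds (3/4, 1), value = 7/8
Edge 5: R (sign -) -> bounds (3/4, 7/8), value = 13/16
Edge 6: B (sign +) -> bounds (13/16, 7/8), value = 27/32
Edge 7: B (sign +) -> bounds (27/32, 7/8), value = 55/64
Game value = 55/64

55/64


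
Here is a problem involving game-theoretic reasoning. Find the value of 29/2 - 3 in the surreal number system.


x = 29/2, y = 3
Converting to common denominator: 2
x = 29/2, y = 6/2
x - y = 29/2 - 3 = 23/2

23/2


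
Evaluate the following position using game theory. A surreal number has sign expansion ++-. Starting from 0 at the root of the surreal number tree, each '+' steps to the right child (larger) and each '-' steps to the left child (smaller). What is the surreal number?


Sign expansion: ++-
Rule: track bounds (lo, hi), initially (-inf, +inf). On '+', the current value becomes lo and we move to the simplest number in (value, hi): value + 1 if hi = +inf, otherwise the midpoint (value + hi)/2. On '-', the current value becomes hi and we move to value - 1 if lo = -inf, otherwise the midpoint (lo + value)/2.
Start at 0.
Step 1: sign = +, move right. Bounds: (0, +inf). Value = 1
Step 2: sign = +, move right. Bounds: (1, +inf). Value = 2
Step 3: sign = -, move left. Bounds: (1, 2). Value = 3/2
The surreal number with sign expansion ++- is 3/2.

3/2


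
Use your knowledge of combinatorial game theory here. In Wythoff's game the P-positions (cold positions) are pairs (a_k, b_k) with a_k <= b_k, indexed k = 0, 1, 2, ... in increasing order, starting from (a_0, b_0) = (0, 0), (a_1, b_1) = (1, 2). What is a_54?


By Wythoff's theorem, a_k = floor(k * phi) and b_k = floor(k * phi^2) = a_k + k, where phi = (1 + sqrt(5))/2 is the golden ratio.
phi = (1 + sqrt(5))/2 = 1.618034
k = 54
k * phi = 54 * 1.618034 = 87.373835
a_54 = floor(k * phi) = 87

87


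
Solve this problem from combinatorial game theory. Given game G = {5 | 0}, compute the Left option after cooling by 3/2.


Original game: {5 | 0} (a switch {a | b} with a > b).
Cooling by t (for t below the temperature (a - b)/2 = 5/2) taxes each move by t: {a | b} cooled by t is {a - t | b + t}.
Cooling amount: t = 3/2
Cooled Left option: 5 - 3/2 = 7/2
Cooled Right option: 0 + 3/2 = 3/2
Cooled game: {7/2 | 3/2}
Left option = 7/2

7/2


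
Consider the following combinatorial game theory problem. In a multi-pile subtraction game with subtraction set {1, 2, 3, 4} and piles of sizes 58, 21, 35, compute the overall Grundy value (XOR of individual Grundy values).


Subtraction set: {1, 2, 3, 4}
For this subtraction set, G(n) = n mod 5 (period = max + 1 = 5).
Pile 1 (size 58): G(58) = 58 mod 5 = 3
Pile 2 (size 21): G(21) = 21 mod 5 = 1
Pile 3 (size 35): G(35) = 35 mod 5 = 0
Total Grundy value = XOR of all: 3 XOR 1 XOR 0 = 2

2


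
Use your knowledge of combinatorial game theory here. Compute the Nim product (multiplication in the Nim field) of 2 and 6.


Nim multiplication is bilinear over XOR: (u XOR v) * w = (u*w) XOR (v*w).
So we split each operand into its bit components and XOR the pairwise Nim products.
2 = 2 (as XOR of powers of 2).
6 = 2 + 4 (as XOR of powers of 2).
Using the standard Nim-product table on single bits:
  2*2 = 3,   2*4 = 8,   2*8 = 12,
  4*4 = 6,   4*8 = 11,  8*8 = 13,
and  1*x = x (identity), k*l = l*k (commutative).
Pairwise Nim products:
  2 * 2 = 3
  2 * 4 = 8
XOR them: 3 XOR 8 = 11.
Result: 2 * 6 = 11 (in Nim).

11


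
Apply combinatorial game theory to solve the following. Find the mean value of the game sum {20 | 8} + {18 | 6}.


G1 = {20 | 8}, G2 = {18 | 6}
Each is a switch {a | b} with numbers a > b; its mean value is (a + b)/2, and mean value is additive over game sums: m(G1 + G2) = m(G1) + m(G2).
Mean of G1 = (20 + (8))/2 = 28/2 = 14
Mean of G2 = (18 + (6))/2 = 24/2 = 12
Mean of G1 + G2 = 14 + 12 = 26

26


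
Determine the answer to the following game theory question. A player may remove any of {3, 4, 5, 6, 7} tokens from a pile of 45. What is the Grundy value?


The subtraction set is S = {3, 4, 5, 6, 7}.
G(k) = mex{ G(k - s) : s in S, s <= k }. We compute iteratively: G(0) = 0.
G(1) = mex({}) = 0
G(2) = mex({}) = 0
G(3) = mex({0}) = 1
G(4) = mex({0}) = 1
G(5) = mex({0}) = 1
G(6) = mex({0, 1}) = 2
G(7) = mex({0, 1}) = 2
G(8) = mex({0, 1}) = 2
G(9) = mex({0, 1, 2}) = 3
G(10) = mex({1, 2}) = 0
G(11) = mex({1, 2}) = 0
G(12) = mex({1, 2, 3}) = 0
G(13) = mex({0, 2, 3}) = 1
G(14) = mex({0, 2, 3}) = 1
G(15) = mex({0, 2, 3}) = 1
G(16) = mex({0, 1, 3}) = 2
Observe that G(10)..G(16) = 0, 0, 0, 1, 1, 1, 2 repeats G(0)..G(6) = 0, 0, 0, 1, 1, 1, 2.
For k >= max(S) = 7, G(k) is determined by the previous 7 values G(k-7)..G(k-1); a window of 7 consecutive values has recurred shifted by 10, so by induction G(k + 10) = G(k) for all k >= 0: the sequence is periodic from the start with period 10.
One period: G(0..9) = 0, 0, 0, 1, 1, 1, 2, 2, 2, 3.
45 mod 10 = 5, so G(45) = G(5) = 1.

1


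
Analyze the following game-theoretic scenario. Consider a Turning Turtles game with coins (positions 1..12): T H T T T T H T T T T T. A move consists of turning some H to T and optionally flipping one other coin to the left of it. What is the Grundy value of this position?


Coins: T H T T T T H T T T T T
Key fact: a single head at position k behaves exactly like a Nim heap of size k (turning it to T and optionally flipping a coin at j < k corresponds to moving the heap from k to j, or to 0), and heads combine as a disjunctive sum (two heads at the same place would cancel, matching j XOR j = 0). So the Nim-value is the XOR of the 1-indexed positions of the heads.
Face-up positions (1-indexed): [2, 7]
XOR 0 with 2: 0 XOR 2 = 2
XOR 2 with 7: 2 XOR 7 = 5
Nim-value = 5

5


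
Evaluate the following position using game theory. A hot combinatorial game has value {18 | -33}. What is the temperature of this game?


The game is {18 | -33}, a switch {a | b} with numbers a > b.
Cooling {a | b} by t gives {a - t | b + t}, which stops being hot when a - t = b + t, i.e. at t = (a - b)/2. So the temperature of a switch is (a - b)/2.
Temperature = (Left option - Right option) / 2
= (18 - (-33)) / 2
= 51 / 2
= 51/2

51/2


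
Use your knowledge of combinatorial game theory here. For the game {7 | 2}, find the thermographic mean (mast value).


Game = {7 | 2}, a switch {a | b} with numbers a > b.
Its thermograph has left wall a - t and right wall b + t, which meet at t = (a - b)/2, where both equal (a + b)/2. So the mast (mean value) is at (a + b)/2.
Mean = (7 + (2))/2 = 9/2 = 9/2

9/2


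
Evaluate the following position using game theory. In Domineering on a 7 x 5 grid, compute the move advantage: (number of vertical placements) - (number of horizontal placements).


Board is 7 x 5 (rows x cols).
Left (vertical) placements: (rows-1) * cols = 6 * 5 = 30
Right (horizontal) placements: rows * (cols-1) = 7 * 4 = 28
Advantage = Left - Right = 30 - 28 = 2

2


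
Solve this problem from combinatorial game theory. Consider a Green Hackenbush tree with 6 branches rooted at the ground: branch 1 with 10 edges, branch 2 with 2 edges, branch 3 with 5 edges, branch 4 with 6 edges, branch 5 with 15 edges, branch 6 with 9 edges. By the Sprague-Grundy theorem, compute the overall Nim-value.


The tree has 6 branches from the ground vertex.
In Green Hackenbush, the Nim-value of a simple path of length k is k.
Branch 1: length 10, Nim-value = 10
Branch 2: length 2, Nim-value = 2
Branch 3: length 5, Nim-value = 5
Branch 4: length 6, Nim-value = 6
Branch 5: length 15, Nim-value = 15
Branch 6: length 9, Nim-value = 9
Total Nim-value = XOR of all branch values:
0 XOR 10 = 10
10 XOR 2 = 8
8 XOR 5 = 13
13 XOR 6 = 11
11 XOR 15 = 4
4 XOR 9 = 13
Nim-value of the tree = 13

13


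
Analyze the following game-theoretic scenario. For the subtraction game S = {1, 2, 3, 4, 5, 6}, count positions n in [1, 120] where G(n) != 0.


Subtraction set S = {1, 2, 3, 4, 5, 6}, so G(n) = n mod 7.
G(n) = 0 when n is a multiple of 7.
Multiples of 7 in [1, 120]: 17
N-positions (nonzero Grundy) = 120 - 17 = 103

103


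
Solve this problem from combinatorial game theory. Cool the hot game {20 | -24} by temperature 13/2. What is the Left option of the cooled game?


Original game: {20 | -24} (a switch {a | b} with a > b).
Cooling by t (for t below the temperature (a - b)/2 = 22) taxes each move by t: {a | b} cooled by t is {a - t | b + t}.
Cooling amount: t = 13/2
Cooled Left option: 20 - 13/2 = 27/2
Cooled Right option: -24 + 13/2 = -35/2
Cooled game: {27/2 | -35/2}
Left option = 27/2

27/2


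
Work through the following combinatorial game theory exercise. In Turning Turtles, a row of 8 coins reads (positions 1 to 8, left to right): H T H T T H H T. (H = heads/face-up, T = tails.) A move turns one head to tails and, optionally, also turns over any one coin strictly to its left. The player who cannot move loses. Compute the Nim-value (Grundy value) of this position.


Coins: H T H T T H H T
Key fact: a single head at position k behaves exactly like a Nim heap of size k (turning it to T and optionally flipping a coin at j < k corresponds to moving the heap from k to j, or to 0), and heads combine as a disjunctive sum (two heads at the same place would cancel, matching j XOR j = 0). So the Nim-value is the XOR of the 1-indexed positions of the heads.
Face-up positions (1-indexed): [1, 3, 6, 7]
XOR 0 with 1: 0 XOR 1 = 1
XOR 1 with 3: 1 XOR 3 = 2
XOR 2 with 6: 2 XOR 6 = 4
XOR 4 with 7: 4 XOR 7 = 3
Nim-value = 3

3


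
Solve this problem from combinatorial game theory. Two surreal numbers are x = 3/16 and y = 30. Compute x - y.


x = 3/16, y = 30
Converting to common denominator: 16
x = 3/16, y = 480/16
x - y = 3/16 - 30 = -477/16

-477/16


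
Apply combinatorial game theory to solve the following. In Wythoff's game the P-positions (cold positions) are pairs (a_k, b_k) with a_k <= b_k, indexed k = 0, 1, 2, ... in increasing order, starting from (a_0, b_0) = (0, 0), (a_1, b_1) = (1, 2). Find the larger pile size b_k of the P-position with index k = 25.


By Wythoff's theorem, a_k = floor(k * phi) and b_k = floor(k * phi^2) = a_k + k, where phi = (1 + sqrt(5))/2 is the golden ratio.
phi = (1 + sqrt(5))/2 = 1.618034
phi^2 = phi + 1 = 2.618034
k = 25
k * phi^2 = 25 * 2.618034 = 65.450850
b_25 = floor(k * phi^2) = 65 (check: a_25 + k = 40 + 25 = 65)

65


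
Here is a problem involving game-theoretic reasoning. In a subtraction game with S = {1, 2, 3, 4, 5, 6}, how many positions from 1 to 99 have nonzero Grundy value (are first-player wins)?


Subtraction set S = {1, 2, 3, 4, 5, 6}, so G(n) = n mod 7.
G(n) = 0 when n is a multiple of 7.
Multiples of 7 in [1, 99]: 14
N-positions (nonzero Grundy) = 99 - 14 = 85

85


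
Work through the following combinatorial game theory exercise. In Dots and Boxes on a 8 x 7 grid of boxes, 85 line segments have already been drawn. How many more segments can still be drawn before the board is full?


Grid: 8 x 7 boxes, i.e. 9 rows and 8 columns of dots.
Horizontal edges: (rows + 1) * cols = 9 * 7 = 63
Vertical edges: rows * (cols + 1) = 8 * 8 = 64
Total edges: 63 + 64 = 127
Edges drawn: 85
Remaining: 127 - 85 = 42

42


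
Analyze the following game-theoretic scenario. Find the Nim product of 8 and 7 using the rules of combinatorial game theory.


Nim multiplication is bilinear over XOR: (u XOR v) * w = (u*w) XOR (v*w).
So we split each operand into its bit components and XOR the pairwise Nim products.
8 = 8 (as XOR of powers of 2).
7 = 1 + 2 + 4 (as XOR of powers of 2).
Using the standard Nim-product table on single bits:
  2*2 = 3,   2*4 = 8,   2*8 = 12,
  4*4 = 6,   4*8 = 11,  8*8 = 13,
and  1*x = x (identity), k*l = l*k (commutative).
Pairwise Nim products:
  8 * 1 = 8
  8 * 2 = 12
  8 * 4 = 11
XOR them: 8 XOR 12 XOR 11 = 15.
Result: 8 * 7 = 15 (in Nim).

15


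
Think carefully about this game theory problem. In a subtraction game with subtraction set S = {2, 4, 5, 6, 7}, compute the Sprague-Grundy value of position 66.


The subtraction set is S = {2, 4, 5, 6, 7}.
G(k) = mex{ G(k - s) : s in S, s <= k }. We compute iteratively: G(0) = 0.
G(1) = mex({}) = 0
G(2) = mex({0}) = 1
G(3) = mex({0}) = 1
G(4) = mex({0, 1}) = 2
G(5) = mex({0, 1}) = 2
G(6) = mex({0, 1, 2}) = 3
G(7) = mex({0, 1, 2}) = 3
G(8) = mex({0, 1, 2, 3}) = 4
G(9) = mex({1, 2, 3}) = 0
G(10) = mex({1, 2, 3, 4}) = 0
G(11) = mex({0, 2, 3}) = 1
G(12) = mex({0, 2, 3, 4}) = 1
G(13) = mex({0, 1, 3, 4}) = 2
G(14) = mex({0, 1, 3, 4}) = 2
G(15) = mex({0, 1, 2, 4}) = 3
Observe that G(9)..G(15) = 0, 0, 1, 1, 2, 2, 3 repeats G(0)..G(6) = 0, 0, 1, 1, 2, 2, 3.
For k >= max(S) = 7, G(k) is determined by the previous 7 values G(k-7)..G(k-1); a window of 7 consecutive values has recurred shifted by 9, so by induction G(k + 9) = G(k) for all k >= 0: the sequence is periodic from the start with period 9.
One period: G(0..8) = 0, 0, 1, 1, 2, 2, 3, 3, 4.
66 mod 9 = 3, so G(66) = G(3) = 1.

1


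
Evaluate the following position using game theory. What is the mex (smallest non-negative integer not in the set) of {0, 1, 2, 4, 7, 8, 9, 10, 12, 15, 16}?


Set = {0, 1, 2, 4, 7, 8, 9, 10, 12, 15, 16}
0 is in the set.
1 is in the set.
2 is in the set.
3 is NOT in the set. This is the mex.
mex = 3

3


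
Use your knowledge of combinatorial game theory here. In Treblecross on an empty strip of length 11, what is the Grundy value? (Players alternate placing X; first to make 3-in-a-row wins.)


Treblecross: place X on empty cells; 3-in-a-row wins.
Playing within two cells of an existing X lets the opponent win at once, so sensible play treats the cells i-2..i+2 around each X as dead. The player left with no safe cell loses, so this is a normal-play take-away game on strips of safe cells.
Placing X at cell i (0-indexed) of a strip of k safe cells leaves independent strips of sizes max(0, i-2) and max(0, k-i-3). Hence G(k) = mex{ G(max(0,i-2)) XOR G(max(0,k-i-3)) : 0 <= i < k }, with G(0) = 0.
G(1): splits (0,0):0^0=0 -> mex({0}) = 1
G(2): splits (0,0):0^0=0 -> mex({0}) = 1
G(3): splits (0,0):0^0=0 -> mex({0}) = 1
G(4): splits (0,1):0^1=1 (0,0):0^0=0 -> mex({0, 1}) = 2
G(5): splits (0,2):0^1=1 (0,1):0^1=1 (0,0):0^0=0 -> mex({0, 1}) = 2
G(6) = mex({1}) = 0
G(7) = mex({0, 1, 2}) = 3
G(8) = mex({0, 1, 2}) = 3
G(9) = mex({0, 2}) = 1
G(10) = mex({0, 2, 3}) = 1
G(11) = mex({0, 3}) = 1
Therefore G(11) = 1.

1


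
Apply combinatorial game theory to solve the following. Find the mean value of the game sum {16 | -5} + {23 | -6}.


G1 = {16 | -5}, G2 = {23 | -6}
Each is a switch {a | b} with numbers a > b; its mean value is (a + b)/2, and mean value is additive over game sums: m(G1 + G2) = m(G1) + m(G2).
Mean of G1 = (16 + (-5))/2 = 11/2 = 11/2
Mean of G2 = (23 + (-6))/2 = 17/2 = 17/2
Mean of G1 + G2 = 11/2 + 17/2 = 14

14


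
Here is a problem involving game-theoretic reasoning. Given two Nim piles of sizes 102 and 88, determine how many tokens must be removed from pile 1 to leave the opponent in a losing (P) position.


Piles: 102 and 88
Current XOR: 102 XOR 88 = 62 (non-zero, so this is an N-position).
To make the XOR zero, we need to find a move that balances the piles.
For pile 1 (size 102): target = 102 XOR 62 = 88
We reduce pile 1 from 102 to 88.
Tokens removed: 102 - 88 = 14
Verification: 88 XOR 88 = 0

14


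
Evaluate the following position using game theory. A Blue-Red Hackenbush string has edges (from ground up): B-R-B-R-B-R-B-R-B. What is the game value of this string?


Edges (from ground): B-R-B-R-B-R-B-R-B
By Berlekamp's sign-expansion rule, a Blue-Red Hackenbush stalk has the value of the surreal number whose sign sequence is the edge sequence with B -> + and R -> -.
Sign sequence: +-+-+-+-+
Trace the sign expansion in the surreal number tree, starting from 0:
Edge 1: B (sign +) -> bounds (0, +inf), value = 1
Edge 2: R (sign -) -> bounds (0, 1), value = 1/2
Edge 3: B (sign +) -> bounds (1/2, 1), value = 3/4
Edge 4: R (sign -) -> bounds (1/2, 3/4), value = 5/8
Edge 5: B (sign +) -> bounds (5/8, 3/4), value = 11/16
Edge 6: R (sign -) -> bounds (5/8, 11/16), value = 21/32
Edge 7: B (sign +) -> bounds (21/32, 11/16), value = 43/64
Edge 8: R (sign -) -> bounds (21/32, 43/64), value = 85/128
Edge 9: B (sign +) -> bounds (85/128, 43/64), value = 171/256
Game value = 171/256

171/256


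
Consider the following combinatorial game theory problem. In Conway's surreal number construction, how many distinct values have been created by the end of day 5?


Day 0: {|} = 0 is born. Count = 1.
Day n: the number of surreal numbers born by day n is 2^(n+1) - 1.
By day 0: 2^1 - 1 = 1
By day 1: 2^2 - 1 = 3
By day 2: 2^3 - 1 = 7
By day 3: 2^4 - 1 = 15
By day 4: 2^5 - 1 = 31
By day 5: 2^6 - 1 = 63
By day 5: 63 surreal numbers.

63


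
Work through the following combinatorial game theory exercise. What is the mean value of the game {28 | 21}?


Game = {28 | 21}, a switch {a | b} with numbers a > b.
Its thermograph has left wall a - t and right wall b + t, which meet at t = (a - b)/2, where both equal (a + b)/2. So the mast (mean value) is at (a + b)/2.
Mean = (28 + (21))/2 = 49/2 = 49/2

49/2


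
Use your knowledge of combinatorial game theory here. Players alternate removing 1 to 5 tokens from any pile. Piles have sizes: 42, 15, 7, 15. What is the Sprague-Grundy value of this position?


Subtraction set: {1, 2, 3, 4, 5}
For this subtraction set, G(n) = n mod 6 (period = max + 1 = 6).
Pile 1 (size 42): G(42) = 42 mod 6 = 0
Pile 2 (size 15): G(15) = 15 mod 6 = 3
Pile 3 (size 7): G(7) = 7 mod 6 = 1
Pile 4 (size 15): G(15) = 15 mod 6 = 3
Total Grundy value = XOR of all: 0 XOR 3 XOR 1 XOR 3 = 1

1


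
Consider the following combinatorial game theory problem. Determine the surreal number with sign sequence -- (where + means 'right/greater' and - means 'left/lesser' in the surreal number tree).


Sign expansion: --
Rule: track bounds (lo, hi), initially (-inf, +inf). On '+', the current value becomes lo and we move to the simplest number in (value, hi): value + 1 if hi = +inf, otherwise the midpoint (value + hi)/2. On '-', the current value becomes hi and we move to value - 1 if lo = -inf, otherwise the midpoint (lo + value)/2.
Start at 0.
Step 1: sign = -, move left. Bounds: (-inf, 0). Value = -1
Step 2: sign = -, move left. Bounds: (-inf, -1). Value = -2
The surreal number with sign expansion -- is -2.

-2


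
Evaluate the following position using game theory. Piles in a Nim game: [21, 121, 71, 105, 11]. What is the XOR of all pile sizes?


We need the XOR (exclusive or) of all pile sizes.
After XOR-ing pile 1 (size 21): 0 XOR 21 = 21
After XOR-ing pile 2 (size 121): 21 XOR 121 = 108
After XOR-ing pile 3 (size 71): 108 XOR 71 = 43
After XOR-ing pile 4 (size 105): 43 XOR 105 = 66
After XOR-ing pile 5 (size 11): 66 XOR 11 = 73
The Nim-value of this position is 73.

73


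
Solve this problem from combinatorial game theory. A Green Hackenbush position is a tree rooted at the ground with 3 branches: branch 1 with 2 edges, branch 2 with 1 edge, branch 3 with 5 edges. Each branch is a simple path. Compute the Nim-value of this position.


The tree has 3 branches from the ground vertex.
In Green Hackenbush, the Nim-value of a simple path of length k is k.
Branch 1: length 2, Nim-value = 2
Branch 2: length 1, Nim-value = 1
Branch 3: length 5, Nim-value = 5
Total Nim-value = XOR of all branch values:
0 XOR 2 = 2
2 XOR 1 = 3
3 XOR 5 = 6
Nim-value of the tree = 6

6


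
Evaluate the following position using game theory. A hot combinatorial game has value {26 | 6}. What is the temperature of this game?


The game is {26 | 6}, a switch {a | b} with numbers a > b.
Cooling {a | b} by t gives {a - t | b + t}, which stops being hot when a - t = b + t, i.e. at t = (a - b)/2. So the temperature of a switch is (a - b)/2.
Temperature = (Left option - Right option) / 2
= (26 - (6)) / 2
= 20 / 2
= 10

10


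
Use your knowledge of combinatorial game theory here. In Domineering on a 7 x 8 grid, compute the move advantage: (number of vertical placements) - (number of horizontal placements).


Board is 7 x 8 (rows x cols).
Left (vertical) placements: (rows-1) * cols = 6 * 8 = 48
Right (horizontal) placements: rows * (cols-1) = 7 * 7 = 49
Advantage = Left - Right = 48 - 49 = -1

-1


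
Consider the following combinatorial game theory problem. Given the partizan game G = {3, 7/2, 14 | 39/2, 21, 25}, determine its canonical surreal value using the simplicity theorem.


Left options: {3, 7/2, 14}, max = 14
Right options: {39/2, 21, 25}, min = 39/2
All options are numbers and max(Left) < min(Right), so by the simplicity theorem the value is the simplest (earliest-born) number strictly between 14 and 39/2.
Integers 15 through 19 all lie strictly between 14 and 39/2.
Among integers, the simplest (lowest birthday = smallest |n|; 0 is born on day 0, +-n on day n) is 15.
No non-integer in the interval can be simpler: if x is a non-integer in the interval, then floor(x) or ceil(x) also lies in the interval (the interval contains an integer), and both are proper prefixes of x's sign expansion, i.e. born earlier. So the game value is 15.
Game value = 15

15


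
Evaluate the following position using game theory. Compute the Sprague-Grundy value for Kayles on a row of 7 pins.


Kayles: a move removes 1 or 2 adjacent pins from a contiguous row.
Removing pins from a row of k leaves two independent rows (a, b) with a + b = k - 1 (one pin) or a + b = k - 2 (two pins); an end removal gives a = 0.
By Sprague-Grundy, G(k) = mex{ G(a) XOR G(b) } over all these splits. G(0) = 0.
G(1): splits (0,0):0^0=0 -> mex({0}) = 1
G(2): splits (0,1):0^1=1 (0,0):0^0=0 -> mex({0, 1}) = 2
G(3): splits (0,2):0^2=2 (1,1):1^1=0 (0,1):0^1=1 -> mex({0, 1, 2}) = 3
G(4): splits (0,3):0^3=3 (1,2):1^2=3 (0,2):0^2=2 (1,1):1^1=0 -> mex({0, 2, 3}) = 1
G(5): splits (0,4):0^1=1 (1,3):1^3=2 (2,2):2^2=0 (0,3):0^3=3 (1,2):1^2=3 -> mex({0, 1, 2, 3}) = 4
G(6) = mex({0, 1, 2, 4}) = 3
G(7) = mex({0, 1, 3, 4, 5}) = 2
Therefore G(7) = 2.

2


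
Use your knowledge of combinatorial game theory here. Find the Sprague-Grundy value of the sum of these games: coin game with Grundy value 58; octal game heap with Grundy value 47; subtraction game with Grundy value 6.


By the Sprague-Grundy theorem, the Grundy value of a sum of games is the XOR of individual Grundy values.
coin game: Grundy value = 58. Running XOR: 0 XOR 58 = 58
octal game heap: Grundy value = 47. Running XOR: 58 XOR 47 = 21
subtraction game: Grundy value = 6. Running XOR: 21 XOR 6 = 19
The combined Grundy value is 19.

19


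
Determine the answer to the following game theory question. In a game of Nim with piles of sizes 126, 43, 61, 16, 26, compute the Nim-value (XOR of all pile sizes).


We need the XOR (exclusive or) of all pile sizes.
After XOR-ing pile 1 (size 126): 0 XOR 126 = 126
After XOR-ing pile 2 (size 43): 126 XOR 43 = 85
After XOR-ing pile 3 (size 61): 85 XOR 61 = 104
After XOR-ing pile 4 (size 16): 104 XOR 16 = 120
After XOR-ing pile 5 (size 26): 120 XOR 26 = 98
The Nim-value of this position is 98.

98


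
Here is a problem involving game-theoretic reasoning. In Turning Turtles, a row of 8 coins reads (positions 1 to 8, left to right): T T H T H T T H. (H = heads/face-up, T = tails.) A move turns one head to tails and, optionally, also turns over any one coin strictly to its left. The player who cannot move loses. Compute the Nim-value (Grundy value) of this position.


Coins: T T H T H T T H
Key fact: a single head at position k behaves exactly like a Nim heap of size k (turning it to T and optionally flipping a coin at j < k corresponds to moving the heap from k to j, or to 0), and heads combine as a disjunctive sum (two heads at the same place would cancel, matching j XOR j = 0). So the Nim-value is the XOR of the 1-indexed positions of the heads.
Face-up positions (1-indexed): [3, 5, 8]
XOR 0 with 3: 0 XOR 3 = 3
XOR 3 with 5: 3 XOR 5 = 6
XOR 6 with 8: 6 XOR 8 = 14
Nim-value = 14

14


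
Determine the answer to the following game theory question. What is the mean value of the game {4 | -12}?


Game = {4 | -12}, a switch {a | b} with numbers a > b.
Its thermograph has left wall a - t and right wall b + t, which meet at t = (a - b)/2, where both equal (a + b)/2. So the mast (mean value) is at (a + b)/2.
Mean = (4 + (-12))/2 = -8/2 = -4

-4


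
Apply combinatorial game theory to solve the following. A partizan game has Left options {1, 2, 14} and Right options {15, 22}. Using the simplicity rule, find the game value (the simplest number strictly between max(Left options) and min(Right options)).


Left options: {1, 2, 14}, max = 14
Right options: {15, 22}, min = 15
All options are numbers and max(Left) < min(Right), so by the simplicity theorem the value is the simplest (earliest-born) number strictly between 14 and 15.
No integer lies strictly between 14 and 15, so the value is the dyadic rational m/2^k in the interval with the smallest k (then m odd); search k = 1, 2, ...:
Denominator 2: 29/2 lies strictly between 14 and 15 -- found.
The simplest number in the interval is 29/2.
Game value = 29/2

29/2


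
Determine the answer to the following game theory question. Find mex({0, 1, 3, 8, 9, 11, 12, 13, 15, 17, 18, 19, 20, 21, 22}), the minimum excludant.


Set = {0, 1, 3, 8, 9, 11, 12, 13, 15, 17, 18, 19, 20, 21, 22}
0 is in the set.
1 is in the set.
2 is NOT in the set. This is the mex.
mex = 2

2


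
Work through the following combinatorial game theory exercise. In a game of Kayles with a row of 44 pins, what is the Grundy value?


Kayles: a move removes 1 or 2 adjacent pins from a contiguous row.
Removing pins from a row of k leaves two independent rows (a, b) with a + b = k - 1 (one pin) or a + b = k - 2 (two pins); an end removal gives a = 0.
By Sprague-Grundy, G(k) = mex{ G(a) XOR G(b) } over all these splits. G(0) = 0.
G(1): splits (0,0):0^0=0 -> mex({0}) = 1
G(2): splits (0,1):0^1=1 (0,0):0^0=0 -> mex({0, 1}) = 2
G(3): splits (0,2):0^2=2 (1,1):1^1=0 (0,1):0^1=1 -> mex({0, 1, 2}) = 3
G(4): splits (0,3):0^3=3 (1,2):1^2=3 (0,2):0^2=2 (1,1):1^1=0 -> mex({0, 2, 3}) = 1
G(5): splits (0,4):0^1=1 (1,3):1^3=2 (2,2):2^2=0 (0,3):0^3=3 (1,2):1^2=3 -> mex({0, 1, 2, 3}) = 4
G(6) = mex({0, 1, 2, 4}) = 3
G(7) = mex({0, 1, 3, 4, 5}) = 2
G(8) = mex({0, 2, 3, 5, 6}) = 1
G(9) = mex({0, 1, 2, 3, 6, 7}) = 4
G(10) = mex({0, 1, 3, 4, 5, 7}) = 2
G(11) = mex({0, 1, 2, 3, 4, 5}) = 6
G(12) = mex({0, 1, 2, 3, 5, 6, 7}) = 4
G(13) = mex({0, 2, 3, 4, 6, 7}) = 1
G(14) = mex({0, 1, 4, 5, 6, 7}) = 2
G(15) = mex({0, 1, 2, 3, 4, 5, 6}) = 7
G(16) = mex({0, 2, 3, 5, 6, 7}) = 1
G(17) = mex({0, 1, 2, 3, 5, 6, 7}) = 4
G(18) = mex({0, 1, 2, 4, 5, 6}) = 3
G(19) = mex({0, 1, 3, 4, 5, 7}) = 2
G(20) = mex({0, 2, 3, 4, 5, 6, 7}) = 1
G(21) = mex({0, 1, 2, 3, 5, 6, 7}) = 4
G(22) = mex({0, 1, 2, 3, 4, 5, 7}) = 6
G(23) = mex({0, 1, 2, 3, 4, 5, 6}) = 7
G(24) = mex({0, 1, 2, 3, 5, 6, 7}) = 4
G(25) = mex({0, 2, 3, 4, 6, 7}) = 1
G(26) = mex({0, 1, 3, 4, 5, 6, 7}) = 2
G(27) = mex({0, 1, 2, 3, 4, 5, 6, 7}) = 8
G(28) = mex({0, 1, 2, 3, 4, 6, 7, 8}) = 5
G(29) = mex({0, 1, 2, 3, 5, 6, 7, 8, 9}) = 4
G(30) = mex({0, 1, 2, 3, 4, 5, 6, 9, 10}) = 7
G(31) = mex({0, 1, 3, 4, 5, 7, 10, 11}) = 2
G(32) = mex({0, 2, 3, 4, 5, 6, 7, 9, 11}) = 1
G(33) = mex({0, 1, 2, 3, 4, 5, 6, 7, 9, 12}) = 8
G(34) = mex({0, 1, 2, 3, 4, 5, 7, 8, 11, 12}) = 6
G(35) = mex({0, 1, 2, 3, 4, 5, 6, 8, 9, 10, 11}) = 7
G(36) = mex({0, 1, 2, 3, 5, 6, 7, 9, 10}) = 4
G(37) = mex({0, 2, 3, 4, 6, 7, 9, 10, 11, 12}) = 1
G(38) = mex({0, 1, 3, 4, 5, 6, 7, 9, 10, 11, 12}) = 2
G(39) = mex({0, 1, 2, 4, 5, 6, 7, 9, 10, 12, 14}) = 3
G(40) = mex({0, 2, 3, 4, 6, 7, 11, 12, 14}) = 1
G(41) = mex({0, 1, 2, 3, 5, 6, 7, 9, 10, 11, 12}) = 4
G(42) = mex({0, 1, 2, 3, 4, 5, 6, 9, 10}) = 7
G(43) = mex({0, 1, 3, 4, 5, 7, 9, 10, 12, 15}) = 2
G(44) = mex({0, 2, 3, 4, 5, 6, 7, 9, 10, 12, 15}) = 1
Therefore G(44) = 1.

1
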